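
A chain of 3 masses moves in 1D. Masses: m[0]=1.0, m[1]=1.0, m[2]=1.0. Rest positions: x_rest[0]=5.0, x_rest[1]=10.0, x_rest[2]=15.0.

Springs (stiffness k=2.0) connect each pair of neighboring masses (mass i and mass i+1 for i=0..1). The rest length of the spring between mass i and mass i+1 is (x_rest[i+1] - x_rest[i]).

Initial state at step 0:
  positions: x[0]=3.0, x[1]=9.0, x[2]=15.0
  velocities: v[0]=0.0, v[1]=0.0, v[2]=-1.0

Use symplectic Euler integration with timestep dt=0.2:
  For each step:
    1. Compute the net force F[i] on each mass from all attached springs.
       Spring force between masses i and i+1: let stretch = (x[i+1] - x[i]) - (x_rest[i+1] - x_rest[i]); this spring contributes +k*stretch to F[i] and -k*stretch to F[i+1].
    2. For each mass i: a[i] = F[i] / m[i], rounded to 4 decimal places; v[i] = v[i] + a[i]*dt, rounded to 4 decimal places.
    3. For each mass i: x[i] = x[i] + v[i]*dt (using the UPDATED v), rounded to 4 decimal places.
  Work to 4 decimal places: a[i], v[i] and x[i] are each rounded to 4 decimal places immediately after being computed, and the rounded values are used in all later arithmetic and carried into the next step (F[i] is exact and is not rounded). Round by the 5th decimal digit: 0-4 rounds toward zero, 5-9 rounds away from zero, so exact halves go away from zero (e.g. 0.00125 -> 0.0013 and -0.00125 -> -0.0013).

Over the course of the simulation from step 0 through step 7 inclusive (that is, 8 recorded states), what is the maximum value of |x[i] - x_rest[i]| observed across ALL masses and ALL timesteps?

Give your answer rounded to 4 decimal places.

Step 0: x=[3.0000 9.0000 15.0000] v=[0.0000 0.0000 -1.0000]
Step 1: x=[3.0800 9.0000 14.7200] v=[0.4000 0.0000 -1.4000]
Step 2: x=[3.2336 8.9840 14.3824] v=[0.7680 -0.0800 -1.6880]
Step 3: x=[3.4472 8.9398 14.0129] v=[1.0682 -0.2208 -1.8474]
Step 4: x=[3.7002 8.8621 13.6376] v=[1.2652 -0.3886 -1.8766]
Step 5: x=[3.9662 8.7535 13.2802] v=[1.3300 -0.5432 -1.7868]
Step 6: x=[4.2152 8.6240 12.9607] v=[1.2449 -0.6474 -1.5975]
Step 7: x=[4.4169 8.4888 12.6943] v=[1.0084 -0.6762 -1.3322]
Max displacement = 2.3057

Answer: 2.3057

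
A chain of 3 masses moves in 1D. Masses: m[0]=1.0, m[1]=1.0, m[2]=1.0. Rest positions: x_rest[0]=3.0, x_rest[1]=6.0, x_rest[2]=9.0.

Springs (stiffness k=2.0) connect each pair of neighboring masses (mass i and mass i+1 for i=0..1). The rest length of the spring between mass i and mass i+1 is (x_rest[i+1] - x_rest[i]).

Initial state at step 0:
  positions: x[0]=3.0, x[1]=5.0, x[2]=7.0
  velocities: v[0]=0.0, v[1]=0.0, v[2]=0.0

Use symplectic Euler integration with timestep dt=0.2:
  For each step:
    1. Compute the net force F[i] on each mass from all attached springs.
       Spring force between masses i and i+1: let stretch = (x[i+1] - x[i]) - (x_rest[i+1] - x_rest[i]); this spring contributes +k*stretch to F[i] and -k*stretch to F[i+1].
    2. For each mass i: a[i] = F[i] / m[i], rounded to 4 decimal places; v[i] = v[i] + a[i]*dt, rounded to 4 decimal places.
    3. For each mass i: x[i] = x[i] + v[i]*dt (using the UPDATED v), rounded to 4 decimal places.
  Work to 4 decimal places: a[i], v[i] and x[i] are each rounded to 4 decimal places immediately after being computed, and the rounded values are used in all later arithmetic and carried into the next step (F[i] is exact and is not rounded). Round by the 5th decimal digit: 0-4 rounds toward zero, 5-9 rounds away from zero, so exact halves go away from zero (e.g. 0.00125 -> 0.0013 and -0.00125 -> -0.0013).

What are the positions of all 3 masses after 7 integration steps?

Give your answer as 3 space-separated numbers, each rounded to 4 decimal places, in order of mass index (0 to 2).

Answer: 1.4655 5.0000 8.5345

Derivation:
Step 0: x=[3.0000 5.0000 7.0000] v=[0.0000 0.0000 0.0000]
Step 1: x=[2.9200 5.0000 7.0800] v=[-0.4000 0.0000 0.4000]
Step 2: x=[2.7664 5.0000 7.2336] v=[-0.7680 0.0000 0.7680]
Step 3: x=[2.5515 5.0000 7.4485] v=[-1.0746 0.0000 1.0746]
Step 4: x=[2.2925 5.0000 7.7075] v=[-1.2952 0.0000 1.2952]
Step 5: x=[2.0101 5.0000 7.9899] v=[-1.4122 0.0000 1.4122]
Step 6: x=[1.7269 5.0000 8.2731] v=[-1.4162 0.0000 1.4162]
Step 7: x=[1.4655 5.0000 8.5345] v=[-1.3070 0.0000 1.3070]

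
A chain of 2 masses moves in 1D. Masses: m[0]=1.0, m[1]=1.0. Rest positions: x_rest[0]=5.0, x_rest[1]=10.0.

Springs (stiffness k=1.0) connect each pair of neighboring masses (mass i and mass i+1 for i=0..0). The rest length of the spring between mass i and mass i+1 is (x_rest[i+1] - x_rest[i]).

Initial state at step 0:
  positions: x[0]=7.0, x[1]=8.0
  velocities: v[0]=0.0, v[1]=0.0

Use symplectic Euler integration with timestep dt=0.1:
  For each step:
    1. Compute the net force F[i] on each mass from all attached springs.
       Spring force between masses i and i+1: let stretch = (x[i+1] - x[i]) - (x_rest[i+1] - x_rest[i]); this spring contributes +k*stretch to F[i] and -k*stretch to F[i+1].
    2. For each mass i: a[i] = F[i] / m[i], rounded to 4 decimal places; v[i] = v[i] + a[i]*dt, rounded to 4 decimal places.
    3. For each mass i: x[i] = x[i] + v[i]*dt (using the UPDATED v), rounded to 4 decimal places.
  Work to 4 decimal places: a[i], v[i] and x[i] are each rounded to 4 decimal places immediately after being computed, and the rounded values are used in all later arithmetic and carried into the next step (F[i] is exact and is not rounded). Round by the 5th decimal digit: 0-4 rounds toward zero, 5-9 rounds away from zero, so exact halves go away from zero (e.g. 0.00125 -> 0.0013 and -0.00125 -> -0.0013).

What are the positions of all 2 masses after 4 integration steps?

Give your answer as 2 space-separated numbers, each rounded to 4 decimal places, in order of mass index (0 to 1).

Answer: 6.6119 8.3881

Derivation:
Step 0: x=[7.0000 8.0000] v=[0.0000 0.0000]
Step 1: x=[6.9600 8.0400] v=[-0.4000 0.4000]
Step 2: x=[6.8808 8.1192] v=[-0.7920 0.7920]
Step 3: x=[6.7640 8.2360] v=[-1.1682 1.1682]
Step 4: x=[6.6119 8.3881] v=[-1.5210 1.5210]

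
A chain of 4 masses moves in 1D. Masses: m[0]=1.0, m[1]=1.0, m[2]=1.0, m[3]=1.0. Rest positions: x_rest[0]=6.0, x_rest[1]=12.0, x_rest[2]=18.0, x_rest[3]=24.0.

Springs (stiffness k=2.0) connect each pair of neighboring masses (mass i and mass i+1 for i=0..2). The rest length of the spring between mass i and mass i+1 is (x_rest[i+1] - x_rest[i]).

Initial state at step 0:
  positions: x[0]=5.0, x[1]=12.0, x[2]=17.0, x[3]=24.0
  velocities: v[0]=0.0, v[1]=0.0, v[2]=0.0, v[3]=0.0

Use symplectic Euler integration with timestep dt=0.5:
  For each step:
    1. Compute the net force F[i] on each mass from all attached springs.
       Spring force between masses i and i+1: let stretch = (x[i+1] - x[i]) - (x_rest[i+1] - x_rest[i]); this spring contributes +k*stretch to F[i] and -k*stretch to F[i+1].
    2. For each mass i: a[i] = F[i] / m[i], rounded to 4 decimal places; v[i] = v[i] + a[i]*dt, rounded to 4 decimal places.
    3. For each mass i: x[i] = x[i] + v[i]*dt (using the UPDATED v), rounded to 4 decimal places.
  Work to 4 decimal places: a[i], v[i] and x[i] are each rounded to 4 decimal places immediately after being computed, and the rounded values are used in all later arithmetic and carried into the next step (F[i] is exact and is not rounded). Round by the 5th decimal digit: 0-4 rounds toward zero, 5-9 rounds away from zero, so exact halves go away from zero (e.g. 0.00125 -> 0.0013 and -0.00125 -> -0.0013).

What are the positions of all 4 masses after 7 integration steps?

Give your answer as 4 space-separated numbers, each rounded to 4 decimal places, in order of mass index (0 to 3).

Answer: 5.7500 11.3125 17.6875 23.2500

Derivation:
Step 0: x=[5.0000 12.0000 17.0000 24.0000] v=[0.0000 0.0000 0.0000 0.0000]
Step 1: x=[5.5000 11.0000 18.0000 23.5000] v=[1.0000 -2.0000 2.0000 -1.0000]
Step 2: x=[5.7500 10.7500 18.2500 23.2500] v=[0.5000 -0.5000 0.5000 -0.5000]
Step 3: x=[5.5000 11.7500 17.2500 23.5000] v=[-0.5000 2.0000 -2.0000 0.5000]
Step 4: x=[5.3750 12.3750 16.6250 23.6250] v=[-0.2500 1.2500 -1.2500 0.2500]
Step 5: x=[5.7500 11.6250 17.3750 23.2500] v=[0.7500 -1.5000 1.5000 -0.7500]
Step 6: x=[6.0625 10.8125 18.1875 22.9375] v=[0.6250 -1.6250 1.6250 -0.6250]
Step 7: x=[5.7500 11.3125 17.6875 23.2500] v=[-0.6250 1.0000 -1.0000 0.6250]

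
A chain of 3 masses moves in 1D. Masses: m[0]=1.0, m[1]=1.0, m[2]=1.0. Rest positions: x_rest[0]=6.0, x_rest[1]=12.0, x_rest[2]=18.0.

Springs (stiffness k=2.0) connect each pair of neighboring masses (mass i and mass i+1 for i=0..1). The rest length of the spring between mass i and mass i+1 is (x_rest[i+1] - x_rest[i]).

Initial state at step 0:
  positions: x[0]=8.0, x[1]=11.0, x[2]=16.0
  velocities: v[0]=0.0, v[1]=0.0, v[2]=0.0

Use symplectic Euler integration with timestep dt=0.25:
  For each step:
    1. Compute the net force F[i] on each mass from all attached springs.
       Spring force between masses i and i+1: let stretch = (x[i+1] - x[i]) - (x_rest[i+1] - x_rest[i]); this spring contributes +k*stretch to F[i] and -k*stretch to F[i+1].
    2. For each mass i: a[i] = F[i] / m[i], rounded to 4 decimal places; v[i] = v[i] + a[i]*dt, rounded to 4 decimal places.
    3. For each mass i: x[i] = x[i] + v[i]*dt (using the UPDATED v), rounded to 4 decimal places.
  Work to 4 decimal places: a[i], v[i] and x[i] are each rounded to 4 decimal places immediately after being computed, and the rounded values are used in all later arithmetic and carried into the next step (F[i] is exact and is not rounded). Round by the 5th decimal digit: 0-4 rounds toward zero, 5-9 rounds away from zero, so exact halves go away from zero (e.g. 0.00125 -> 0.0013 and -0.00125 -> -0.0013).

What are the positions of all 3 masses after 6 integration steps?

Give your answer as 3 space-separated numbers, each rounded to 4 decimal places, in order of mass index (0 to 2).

Step 0: x=[8.0000 11.0000 16.0000] v=[0.0000 0.0000 0.0000]
Step 1: x=[7.6250 11.2500 16.1250] v=[-1.5000 1.0000 0.5000]
Step 2: x=[6.9531 11.6563 16.3906] v=[-2.6875 1.6250 1.0625]
Step 3: x=[6.1191 12.0665 16.8145] v=[-3.3359 1.6406 1.6954]
Step 4: x=[5.2786 12.3267 17.3949] v=[-3.3622 1.0409 2.3214]
Step 5: x=[4.5691 12.3395 18.0917] v=[-2.8382 0.0510 2.7873]
Step 6: x=[4.0809 12.1000 18.8195] v=[-1.9530 -0.9581 2.9112]

Answer: 4.0809 12.1000 18.8195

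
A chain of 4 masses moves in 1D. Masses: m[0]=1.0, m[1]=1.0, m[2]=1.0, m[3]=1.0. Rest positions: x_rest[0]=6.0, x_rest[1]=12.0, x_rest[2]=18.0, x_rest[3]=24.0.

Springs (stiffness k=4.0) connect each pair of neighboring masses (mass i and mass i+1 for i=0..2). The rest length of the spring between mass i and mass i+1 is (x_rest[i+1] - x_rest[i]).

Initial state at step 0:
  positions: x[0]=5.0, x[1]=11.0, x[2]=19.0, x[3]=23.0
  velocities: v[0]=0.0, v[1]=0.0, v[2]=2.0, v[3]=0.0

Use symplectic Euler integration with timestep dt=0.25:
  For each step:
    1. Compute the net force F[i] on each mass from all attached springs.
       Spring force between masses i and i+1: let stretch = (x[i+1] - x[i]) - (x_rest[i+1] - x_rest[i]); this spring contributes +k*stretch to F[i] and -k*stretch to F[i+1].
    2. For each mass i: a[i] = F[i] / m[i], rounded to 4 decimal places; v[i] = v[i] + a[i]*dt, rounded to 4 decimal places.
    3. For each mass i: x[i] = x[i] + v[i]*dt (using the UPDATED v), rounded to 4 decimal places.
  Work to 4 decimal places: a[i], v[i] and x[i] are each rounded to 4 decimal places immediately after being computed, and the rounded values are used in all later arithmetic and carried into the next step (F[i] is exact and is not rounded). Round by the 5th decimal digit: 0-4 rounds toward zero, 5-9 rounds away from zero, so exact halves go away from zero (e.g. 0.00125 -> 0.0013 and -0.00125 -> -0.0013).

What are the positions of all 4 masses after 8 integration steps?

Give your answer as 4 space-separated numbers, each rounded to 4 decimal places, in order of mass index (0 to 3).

Step 0: x=[5.0000 11.0000 19.0000 23.0000] v=[0.0000 0.0000 2.0000 0.0000]
Step 1: x=[5.0000 11.5000 18.5000 23.5000] v=[0.0000 2.0000 -2.0000 2.0000]
Step 2: x=[5.1250 12.1250 17.5000 24.2500] v=[0.5000 2.5000 -4.0000 3.0000]
Step 3: x=[5.5000 12.3438 16.8438 24.8125] v=[1.5000 0.8750 -2.6250 2.2500]
Step 4: x=[6.0860 11.9766 17.0547 24.8828] v=[2.3438 -1.4688 0.8437 0.2813]
Step 5: x=[6.6446 11.4063 17.9531 24.4961] v=[2.2344 -2.2813 3.5937 -1.5468]
Step 6: x=[6.8936 11.2823 18.8506 23.9737] v=[0.9961 -0.4962 3.5899 -2.0898]
Step 7: x=[6.7398 11.9532 19.1368 23.6705] v=[-0.6152 2.6834 1.1447 -1.2129]
Step 8: x=[6.3894 13.1166 18.7605 23.7339] v=[-1.4018 4.6536 -1.5052 0.2534]

Answer: 6.3894 13.1166 18.7605 23.7339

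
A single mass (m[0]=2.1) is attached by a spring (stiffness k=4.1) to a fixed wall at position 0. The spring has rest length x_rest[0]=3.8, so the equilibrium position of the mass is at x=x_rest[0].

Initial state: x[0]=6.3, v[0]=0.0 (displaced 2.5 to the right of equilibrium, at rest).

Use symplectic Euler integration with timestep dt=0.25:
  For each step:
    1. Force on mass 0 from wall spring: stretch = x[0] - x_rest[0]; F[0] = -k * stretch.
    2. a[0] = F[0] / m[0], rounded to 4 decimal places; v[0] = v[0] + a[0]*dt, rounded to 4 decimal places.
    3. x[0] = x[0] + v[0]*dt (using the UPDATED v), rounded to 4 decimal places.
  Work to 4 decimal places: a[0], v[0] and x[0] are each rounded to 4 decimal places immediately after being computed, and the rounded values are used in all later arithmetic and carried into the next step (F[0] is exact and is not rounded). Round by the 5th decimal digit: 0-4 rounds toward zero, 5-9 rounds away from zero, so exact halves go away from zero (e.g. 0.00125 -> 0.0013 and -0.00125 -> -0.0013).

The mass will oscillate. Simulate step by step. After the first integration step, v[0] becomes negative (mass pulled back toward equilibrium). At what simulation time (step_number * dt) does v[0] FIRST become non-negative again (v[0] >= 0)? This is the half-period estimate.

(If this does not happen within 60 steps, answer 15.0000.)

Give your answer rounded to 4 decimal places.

Answer: 2.2500

Derivation:
Step 0: x=[6.3000] v=[0.0000]
Step 1: x=[5.9949] v=[-1.2203]
Step 2: x=[5.4220] v=[-2.2916]
Step 3: x=[4.6512] v=[-3.0833]
Step 4: x=[3.7765] v=[-3.4988]
Step 5: x=[2.9047] v=[-3.4873]
Step 6: x=[2.1421] v=[-3.0503]
Step 7: x=[1.5818] v=[-2.2411]
Step 8: x=[1.2922] v=[-1.1584]
Step 9: x=[1.3086] v=[0.0657]
First v>=0 after going negative at step 9, time=2.2500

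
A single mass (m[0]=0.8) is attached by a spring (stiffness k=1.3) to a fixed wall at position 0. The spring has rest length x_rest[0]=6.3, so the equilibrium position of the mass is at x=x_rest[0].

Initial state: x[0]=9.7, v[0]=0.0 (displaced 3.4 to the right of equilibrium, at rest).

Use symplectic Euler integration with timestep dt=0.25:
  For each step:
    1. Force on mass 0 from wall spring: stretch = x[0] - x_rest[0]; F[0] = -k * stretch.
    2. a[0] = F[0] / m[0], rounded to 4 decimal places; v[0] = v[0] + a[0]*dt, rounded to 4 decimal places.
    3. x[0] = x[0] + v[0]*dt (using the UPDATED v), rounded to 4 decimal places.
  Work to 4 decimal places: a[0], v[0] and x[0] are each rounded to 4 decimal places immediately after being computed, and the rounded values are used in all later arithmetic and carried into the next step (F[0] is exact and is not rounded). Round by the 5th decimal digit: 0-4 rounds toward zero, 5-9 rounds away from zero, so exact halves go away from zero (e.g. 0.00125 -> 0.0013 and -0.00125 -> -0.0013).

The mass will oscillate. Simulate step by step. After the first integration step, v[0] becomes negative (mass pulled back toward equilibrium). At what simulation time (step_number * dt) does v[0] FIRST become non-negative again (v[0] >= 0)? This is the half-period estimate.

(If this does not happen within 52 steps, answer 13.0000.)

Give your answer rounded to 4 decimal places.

Step 0: x=[9.7000] v=[0.0000]
Step 1: x=[9.3547] v=[-1.3813]
Step 2: x=[8.6991] v=[-2.6223]
Step 3: x=[7.7999] v=[-3.5969]
Step 4: x=[6.7484] v=[-4.2062]
Step 5: x=[5.6513] v=[-4.3884]
Step 6: x=[4.6201] v=[-4.1249]
Step 7: x=[3.7595] v=[-3.4425]
Step 8: x=[3.1569] v=[-2.4104]
Step 9: x=[2.8735] v=[-1.1335]
Step 10: x=[2.9381] v=[0.2585]
First v>=0 after going negative at step 10, time=2.5000

Answer: 2.5000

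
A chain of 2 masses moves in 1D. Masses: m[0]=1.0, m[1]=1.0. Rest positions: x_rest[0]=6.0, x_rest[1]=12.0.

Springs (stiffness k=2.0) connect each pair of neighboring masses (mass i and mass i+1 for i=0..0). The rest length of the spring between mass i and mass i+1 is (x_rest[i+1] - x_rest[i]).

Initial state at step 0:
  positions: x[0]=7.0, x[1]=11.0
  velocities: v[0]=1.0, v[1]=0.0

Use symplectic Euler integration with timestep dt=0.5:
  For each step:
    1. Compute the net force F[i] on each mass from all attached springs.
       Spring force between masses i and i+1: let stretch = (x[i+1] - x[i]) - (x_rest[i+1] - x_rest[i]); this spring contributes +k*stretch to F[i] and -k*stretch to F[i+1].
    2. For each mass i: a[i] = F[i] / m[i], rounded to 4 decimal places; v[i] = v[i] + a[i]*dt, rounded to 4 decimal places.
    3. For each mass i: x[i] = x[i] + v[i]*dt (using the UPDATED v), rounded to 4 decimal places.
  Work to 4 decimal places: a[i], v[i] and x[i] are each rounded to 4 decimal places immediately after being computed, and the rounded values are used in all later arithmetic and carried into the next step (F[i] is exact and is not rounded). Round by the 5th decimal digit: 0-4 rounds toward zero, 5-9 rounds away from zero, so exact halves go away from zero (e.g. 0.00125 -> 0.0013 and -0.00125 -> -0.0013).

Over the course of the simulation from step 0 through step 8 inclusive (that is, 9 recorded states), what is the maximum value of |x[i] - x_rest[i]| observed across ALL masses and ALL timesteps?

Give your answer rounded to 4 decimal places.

Step 0: x=[7.0000 11.0000] v=[1.0000 0.0000]
Step 1: x=[6.5000 12.0000] v=[-1.0000 2.0000]
Step 2: x=[5.7500 13.2500] v=[-1.5000 2.5000]
Step 3: x=[5.7500 13.7500] v=[0.0000 1.0000]
Step 4: x=[6.7500 13.2500] v=[2.0000 -1.0000]
Step 5: x=[8.0000 12.5000] v=[2.5000 -1.5000]
Step 6: x=[8.5000 12.5000] v=[1.0000 0.0000]
Step 7: x=[8.0000 13.5000] v=[-1.0000 2.0000]
Step 8: x=[7.2500 14.7500] v=[-1.5000 2.5000]
Max displacement = 2.7500

Answer: 2.7500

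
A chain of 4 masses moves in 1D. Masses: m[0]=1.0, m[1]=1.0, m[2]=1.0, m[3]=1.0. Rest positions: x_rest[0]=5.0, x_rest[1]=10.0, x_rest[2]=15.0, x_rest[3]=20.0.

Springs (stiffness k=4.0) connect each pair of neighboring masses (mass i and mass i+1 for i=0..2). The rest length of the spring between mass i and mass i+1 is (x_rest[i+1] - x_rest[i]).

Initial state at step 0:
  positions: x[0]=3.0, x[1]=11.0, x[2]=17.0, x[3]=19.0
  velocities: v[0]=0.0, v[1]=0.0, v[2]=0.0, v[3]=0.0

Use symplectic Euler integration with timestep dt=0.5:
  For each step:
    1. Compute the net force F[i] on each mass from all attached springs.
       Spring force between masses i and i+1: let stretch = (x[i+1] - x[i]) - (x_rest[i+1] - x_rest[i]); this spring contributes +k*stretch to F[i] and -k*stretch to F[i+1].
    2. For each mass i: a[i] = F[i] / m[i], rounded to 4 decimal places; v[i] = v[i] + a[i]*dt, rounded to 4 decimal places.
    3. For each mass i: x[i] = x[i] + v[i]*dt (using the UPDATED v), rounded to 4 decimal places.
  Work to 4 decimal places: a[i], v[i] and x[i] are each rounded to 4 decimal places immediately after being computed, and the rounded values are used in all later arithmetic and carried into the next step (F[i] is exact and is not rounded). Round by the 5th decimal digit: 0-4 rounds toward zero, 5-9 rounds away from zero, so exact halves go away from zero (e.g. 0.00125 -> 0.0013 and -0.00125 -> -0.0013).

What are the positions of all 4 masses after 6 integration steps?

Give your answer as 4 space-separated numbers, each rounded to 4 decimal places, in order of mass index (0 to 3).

Step 0: x=[3.0000 11.0000 17.0000 19.0000] v=[0.0000 0.0000 0.0000 0.0000]
Step 1: x=[6.0000 9.0000 13.0000 22.0000] v=[6.0000 -4.0000 -8.0000 6.0000]
Step 2: x=[7.0000 8.0000 14.0000 21.0000] v=[2.0000 -2.0000 2.0000 -2.0000]
Step 3: x=[4.0000 12.0000 16.0000 18.0000] v=[-6.0000 8.0000 4.0000 -6.0000]
Step 4: x=[4.0000 12.0000 16.0000 18.0000] v=[0.0000 0.0000 0.0000 0.0000]
Step 5: x=[7.0000 8.0000 14.0000 21.0000] v=[6.0000 -8.0000 -4.0000 6.0000]
Step 6: x=[6.0000 9.0000 13.0000 22.0000] v=[-2.0000 2.0000 -2.0000 2.0000]

Answer: 6.0000 9.0000 13.0000 22.0000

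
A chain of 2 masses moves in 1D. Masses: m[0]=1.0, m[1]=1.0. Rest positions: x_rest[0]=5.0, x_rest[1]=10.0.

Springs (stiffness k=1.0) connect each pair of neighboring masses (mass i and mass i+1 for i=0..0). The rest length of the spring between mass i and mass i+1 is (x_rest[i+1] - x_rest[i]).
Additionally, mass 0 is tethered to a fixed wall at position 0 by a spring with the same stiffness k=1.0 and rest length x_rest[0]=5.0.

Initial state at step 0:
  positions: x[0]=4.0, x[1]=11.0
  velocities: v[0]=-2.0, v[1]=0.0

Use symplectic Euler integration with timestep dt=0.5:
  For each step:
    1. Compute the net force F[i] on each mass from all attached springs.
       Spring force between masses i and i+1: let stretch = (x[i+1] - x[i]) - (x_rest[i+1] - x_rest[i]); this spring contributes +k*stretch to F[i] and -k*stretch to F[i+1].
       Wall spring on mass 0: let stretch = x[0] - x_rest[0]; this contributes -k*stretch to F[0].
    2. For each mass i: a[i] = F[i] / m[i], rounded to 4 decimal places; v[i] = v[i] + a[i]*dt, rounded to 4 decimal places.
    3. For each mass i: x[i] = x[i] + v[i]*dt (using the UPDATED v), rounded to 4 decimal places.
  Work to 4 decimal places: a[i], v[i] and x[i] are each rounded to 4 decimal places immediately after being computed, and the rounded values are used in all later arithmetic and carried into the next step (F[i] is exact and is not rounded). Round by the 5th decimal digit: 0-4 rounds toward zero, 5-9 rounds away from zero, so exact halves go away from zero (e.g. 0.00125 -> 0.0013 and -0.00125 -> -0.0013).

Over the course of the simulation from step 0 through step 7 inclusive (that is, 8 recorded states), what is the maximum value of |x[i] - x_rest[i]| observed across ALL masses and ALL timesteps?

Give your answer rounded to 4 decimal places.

Answer: 2.1220

Derivation:
Step 0: x=[4.0000 11.0000] v=[-2.0000 0.0000]
Step 1: x=[3.7500 10.5000] v=[-0.5000 -1.0000]
Step 2: x=[4.2500 9.5625] v=[1.0000 -1.8750]
Step 3: x=[5.0157 8.5469] v=[1.5313 -2.0313]
Step 4: x=[5.4103 7.8985] v=[0.7891 -1.2969]
Step 5: x=[5.0743 7.8780] v=[-0.6720 -0.0410]
Step 6: x=[4.1707 8.4066] v=[-1.8073 1.0572]
Step 7: x=[3.2834 9.1263] v=[-1.7747 1.4393]
Max displacement = 2.1220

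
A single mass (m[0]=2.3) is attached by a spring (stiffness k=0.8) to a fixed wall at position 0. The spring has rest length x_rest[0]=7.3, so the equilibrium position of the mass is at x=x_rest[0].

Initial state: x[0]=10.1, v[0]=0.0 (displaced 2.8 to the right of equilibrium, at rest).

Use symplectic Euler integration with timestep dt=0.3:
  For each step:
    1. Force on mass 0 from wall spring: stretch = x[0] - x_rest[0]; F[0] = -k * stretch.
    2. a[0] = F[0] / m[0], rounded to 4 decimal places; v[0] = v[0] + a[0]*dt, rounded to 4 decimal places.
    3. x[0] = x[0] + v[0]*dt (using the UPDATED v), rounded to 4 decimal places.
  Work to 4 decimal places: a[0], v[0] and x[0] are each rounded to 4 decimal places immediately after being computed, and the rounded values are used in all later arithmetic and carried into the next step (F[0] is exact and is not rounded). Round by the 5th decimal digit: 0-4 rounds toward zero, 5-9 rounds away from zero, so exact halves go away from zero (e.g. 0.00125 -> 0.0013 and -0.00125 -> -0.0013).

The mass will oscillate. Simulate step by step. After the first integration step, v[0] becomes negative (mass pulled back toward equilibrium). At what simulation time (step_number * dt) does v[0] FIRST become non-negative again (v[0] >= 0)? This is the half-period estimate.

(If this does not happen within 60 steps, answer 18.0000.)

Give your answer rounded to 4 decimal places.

Answer: 5.4000

Derivation:
Step 0: x=[10.1000] v=[0.0000]
Step 1: x=[10.0123] v=[-0.2922]
Step 2: x=[9.8397] v=[-0.5752]
Step 3: x=[9.5876] v=[-0.8402]
Step 4: x=[9.2639] v=[-1.0789]
Step 5: x=[8.8788] v=[-1.2838]
Step 6: x=[8.4443] v=[-1.4485]
Step 7: x=[7.9739] v=[-1.5679]
Step 8: x=[7.4824] v=[-1.6382]
Step 9: x=[6.9852] v=[-1.6572]
Step 10: x=[6.4979] v=[-1.6244]
Step 11: x=[6.0357] v=[-1.5407]
Step 12: x=[5.6131] v=[-1.4088]
Step 13: x=[5.2433] v=[-1.2328]
Step 14: x=[4.9378] v=[-1.0182]
Step 15: x=[4.7063] v=[-0.7717]
Step 16: x=[4.5560] v=[-0.5010]
Step 17: x=[4.4916] v=[-0.2147]
Step 18: x=[4.5151] v=[0.0783]
First v>=0 after going negative at step 18, time=5.4000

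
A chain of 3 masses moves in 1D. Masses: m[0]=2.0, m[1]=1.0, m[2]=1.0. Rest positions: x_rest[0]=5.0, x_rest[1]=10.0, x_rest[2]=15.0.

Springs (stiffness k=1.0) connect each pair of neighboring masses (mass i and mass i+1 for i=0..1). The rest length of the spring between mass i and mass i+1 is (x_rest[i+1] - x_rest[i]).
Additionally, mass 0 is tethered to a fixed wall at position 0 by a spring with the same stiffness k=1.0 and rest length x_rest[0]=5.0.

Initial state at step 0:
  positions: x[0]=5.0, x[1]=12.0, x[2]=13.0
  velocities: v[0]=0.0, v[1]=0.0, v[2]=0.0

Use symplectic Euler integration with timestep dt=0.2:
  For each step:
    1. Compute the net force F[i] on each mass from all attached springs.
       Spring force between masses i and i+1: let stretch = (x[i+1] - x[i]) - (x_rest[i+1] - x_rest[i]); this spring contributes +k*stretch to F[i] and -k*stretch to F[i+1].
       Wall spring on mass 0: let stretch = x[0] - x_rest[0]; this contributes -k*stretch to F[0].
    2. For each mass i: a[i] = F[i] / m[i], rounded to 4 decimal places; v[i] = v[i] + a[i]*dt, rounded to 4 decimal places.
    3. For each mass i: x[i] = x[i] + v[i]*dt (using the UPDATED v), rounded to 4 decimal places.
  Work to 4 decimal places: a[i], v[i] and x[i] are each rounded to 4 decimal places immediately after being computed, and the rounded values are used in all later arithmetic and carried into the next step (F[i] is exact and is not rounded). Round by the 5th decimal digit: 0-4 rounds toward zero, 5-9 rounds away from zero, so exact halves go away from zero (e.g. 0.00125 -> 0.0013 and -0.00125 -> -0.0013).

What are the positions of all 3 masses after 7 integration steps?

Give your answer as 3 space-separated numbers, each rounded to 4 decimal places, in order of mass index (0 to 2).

Step 0: x=[5.0000 12.0000 13.0000] v=[0.0000 0.0000 0.0000]
Step 1: x=[5.0400 11.7600 13.1600] v=[0.2000 -1.2000 0.8000]
Step 2: x=[5.1136 11.3072 13.4640] v=[0.3680 -2.2640 1.5200]
Step 3: x=[5.2088 10.6929 13.8817] v=[0.4760 -3.0714 2.0886]
Step 4: x=[5.3095 9.9868 14.3719] v=[0.5035 -3.5305 2.4508]
Step 5: x=[5.3976 9.2690 14.8867] v=[0.4403 -3.5889 2.5738]
Step 6: x=[5.4551 8.6211 15.3768] v=[0.2877 -3.2396 2.4503]
Step 7: x=[5.4669 8.1168 15.7966] v=[0.0588 -2.5217 2.0992]

Answer: 5.4669 8.1168 15.7966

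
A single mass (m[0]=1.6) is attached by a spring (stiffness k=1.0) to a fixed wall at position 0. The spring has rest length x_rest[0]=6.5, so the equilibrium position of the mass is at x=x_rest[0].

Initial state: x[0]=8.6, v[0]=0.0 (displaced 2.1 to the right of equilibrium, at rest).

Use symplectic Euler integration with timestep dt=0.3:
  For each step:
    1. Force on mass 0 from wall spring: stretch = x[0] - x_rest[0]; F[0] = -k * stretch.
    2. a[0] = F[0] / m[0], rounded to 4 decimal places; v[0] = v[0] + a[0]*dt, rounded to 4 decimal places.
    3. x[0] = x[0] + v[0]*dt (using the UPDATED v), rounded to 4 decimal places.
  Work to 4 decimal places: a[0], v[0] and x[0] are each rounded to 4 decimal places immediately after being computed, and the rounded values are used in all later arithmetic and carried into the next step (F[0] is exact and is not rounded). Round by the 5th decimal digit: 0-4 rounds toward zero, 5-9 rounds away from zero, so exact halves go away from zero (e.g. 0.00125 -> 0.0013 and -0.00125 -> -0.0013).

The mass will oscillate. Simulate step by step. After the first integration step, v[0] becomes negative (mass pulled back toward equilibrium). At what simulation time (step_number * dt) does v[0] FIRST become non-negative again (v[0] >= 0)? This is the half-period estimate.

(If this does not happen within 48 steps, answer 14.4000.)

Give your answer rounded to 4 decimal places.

Step 0: x=[8.6000] v=[0.0000]
Step 1: x=[8.4819] v=[-0.3938]
Step 2: x=[8.2523] v=[-0.7654]
Step 3: x=[7.9241] v=[-1.0940]
Step 4: x=[7.5158] v=[-1.3610]
Step 5: x=[7.0504] v=[-1.5515]
Step 6: x=[6.5540] v=[-1.6547]
Step 7: x=[6.0546] v=[-1.6648]
Step 8: x=[5.5802] v=[-1.5813]
Step 9: x=[5.1576] v=[-1.4088]
Step 10: x=[4.8105] v=[-1.1571]
Step 11: x=[4.5584] v=[-0.8403]
Step 12: x=[4.4155] v=[-0.4763]
Step 13: x=[4.3899] v=[-0.0855]
Step 14: x=[4.4829] v=[0.3101]
First v>=0 after going negative at step 14, time=4.2000

Answer: 4.2000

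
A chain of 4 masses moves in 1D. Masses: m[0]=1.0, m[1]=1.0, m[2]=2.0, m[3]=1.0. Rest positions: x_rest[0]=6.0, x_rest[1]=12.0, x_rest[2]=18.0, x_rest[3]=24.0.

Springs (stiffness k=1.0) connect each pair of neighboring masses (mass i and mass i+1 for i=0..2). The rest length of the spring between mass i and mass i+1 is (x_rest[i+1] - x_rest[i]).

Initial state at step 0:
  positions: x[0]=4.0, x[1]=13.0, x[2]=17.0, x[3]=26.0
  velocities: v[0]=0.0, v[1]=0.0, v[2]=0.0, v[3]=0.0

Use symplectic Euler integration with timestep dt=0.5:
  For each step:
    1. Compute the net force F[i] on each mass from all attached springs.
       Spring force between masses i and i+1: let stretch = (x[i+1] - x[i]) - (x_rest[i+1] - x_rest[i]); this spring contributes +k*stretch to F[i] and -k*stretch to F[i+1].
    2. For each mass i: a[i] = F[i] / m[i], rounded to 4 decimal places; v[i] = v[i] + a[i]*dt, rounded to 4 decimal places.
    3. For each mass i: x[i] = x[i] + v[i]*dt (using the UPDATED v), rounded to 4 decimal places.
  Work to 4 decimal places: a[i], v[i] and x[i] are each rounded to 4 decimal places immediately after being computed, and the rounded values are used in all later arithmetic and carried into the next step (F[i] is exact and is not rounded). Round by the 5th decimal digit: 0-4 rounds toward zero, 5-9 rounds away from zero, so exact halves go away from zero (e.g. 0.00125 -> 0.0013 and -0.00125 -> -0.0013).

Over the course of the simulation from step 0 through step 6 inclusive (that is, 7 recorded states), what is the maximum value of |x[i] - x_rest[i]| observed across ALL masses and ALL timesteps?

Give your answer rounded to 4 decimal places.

Answer: 2.3671

Derivation:
Step 0: x=[4.0000 13.0000 17.0000 26.0000] v=[0.0000 0.0000 0.0000 0.0000]
Step 1: x=[4.7500 11.7500 17.6250 25.2500] v=[1.5000 -2.5000 1.2500 -1.5000]
Step 2: x=[5.7500 10.2188 18.4688 24.0938] v=[2.0000 -3.0625 1.6875 -2.3125]
Step 3: x=[6.3672 9.6329 18.9845 23.0313] v=[1.2344 -1.1719 1.0313 -2.1250]
Step 4: x=[6.3008 10.5685 18.8371 22.4571] v=[-0.1328 1.8711 -0.2949 -1.1484]
Step 5: x=[5.8013 12.5043 18.1086 22.4779] v=[-0.9990 3.8716 -1.4571 0.0416]
Step 6: x=[5.4776 14.1655 17.2257 22.9064] v=[-0.6475 3.3223 -1.7659 0.8570]
Max displacement = 2.3671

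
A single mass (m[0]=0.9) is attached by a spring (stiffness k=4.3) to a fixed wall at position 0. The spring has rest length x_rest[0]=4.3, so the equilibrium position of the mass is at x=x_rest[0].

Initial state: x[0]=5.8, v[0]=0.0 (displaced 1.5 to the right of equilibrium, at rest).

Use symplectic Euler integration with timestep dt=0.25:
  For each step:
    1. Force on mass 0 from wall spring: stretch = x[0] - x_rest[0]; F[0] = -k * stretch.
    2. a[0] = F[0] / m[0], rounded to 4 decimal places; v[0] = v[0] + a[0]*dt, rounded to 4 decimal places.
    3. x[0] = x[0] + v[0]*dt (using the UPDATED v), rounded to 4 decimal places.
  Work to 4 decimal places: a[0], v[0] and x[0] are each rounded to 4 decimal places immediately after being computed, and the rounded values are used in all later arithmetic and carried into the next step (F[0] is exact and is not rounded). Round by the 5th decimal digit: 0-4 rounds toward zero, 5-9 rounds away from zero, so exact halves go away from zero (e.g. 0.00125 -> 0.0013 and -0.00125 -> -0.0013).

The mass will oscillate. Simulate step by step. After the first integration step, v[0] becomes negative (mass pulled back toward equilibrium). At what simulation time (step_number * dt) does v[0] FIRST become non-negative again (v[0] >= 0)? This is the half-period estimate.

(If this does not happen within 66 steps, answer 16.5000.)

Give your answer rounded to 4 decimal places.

Step 0: x=[5.8000] v=[0.0000]
Step 1: x=[5.3521] v=[-1.7917]
Step 2: x=[4.5900] v=[-3.0484]
Step 3: x=[3.7413] v=[-3.3948]
Step 4: x=[3.0594] v=[-2.7275]
Step 5: x=[2.7480] v=[-1.2457]
Step 6: x=[2.9000] v=[0.6081]
First v>=0 after going negative at step 6, time=1.5000

Answer: 1.5000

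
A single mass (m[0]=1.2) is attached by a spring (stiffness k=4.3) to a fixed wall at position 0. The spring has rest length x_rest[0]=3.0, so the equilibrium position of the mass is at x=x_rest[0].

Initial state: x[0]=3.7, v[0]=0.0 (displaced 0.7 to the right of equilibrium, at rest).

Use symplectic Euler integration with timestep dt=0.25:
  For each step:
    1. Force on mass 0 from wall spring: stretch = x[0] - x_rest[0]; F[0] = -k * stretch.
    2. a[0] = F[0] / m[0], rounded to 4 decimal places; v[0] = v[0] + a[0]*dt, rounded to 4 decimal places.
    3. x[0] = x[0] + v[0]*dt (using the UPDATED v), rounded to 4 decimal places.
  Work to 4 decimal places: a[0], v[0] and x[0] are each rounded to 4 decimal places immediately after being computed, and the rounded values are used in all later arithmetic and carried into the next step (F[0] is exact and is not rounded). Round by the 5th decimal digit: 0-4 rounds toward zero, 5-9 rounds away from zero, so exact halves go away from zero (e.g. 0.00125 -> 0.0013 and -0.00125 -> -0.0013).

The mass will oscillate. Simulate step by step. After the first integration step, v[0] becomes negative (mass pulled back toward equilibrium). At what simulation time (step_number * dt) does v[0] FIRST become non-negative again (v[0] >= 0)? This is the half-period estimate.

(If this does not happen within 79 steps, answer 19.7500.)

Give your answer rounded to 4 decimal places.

Answer: 1.7500

Derivation:
Step 0: x=[3.7000] v=[0.0000]
Step 1: x=[3.5432] v=[-0.6271]
Step 2: x=[3.2648] v=[-1.1137]
Step 3: x=[2.9271] v=[-1.3509]
Step 4: x=[2.6057] v=[-1.2856]
Step 5: x=[2.3726] v=[-0.9324]
Step 6: x=[2.2800] v=[-0.3704]
Step 7: x=[2.3487] v=[0.2746]
First v>=0 after going negative at step 7, time=1.7500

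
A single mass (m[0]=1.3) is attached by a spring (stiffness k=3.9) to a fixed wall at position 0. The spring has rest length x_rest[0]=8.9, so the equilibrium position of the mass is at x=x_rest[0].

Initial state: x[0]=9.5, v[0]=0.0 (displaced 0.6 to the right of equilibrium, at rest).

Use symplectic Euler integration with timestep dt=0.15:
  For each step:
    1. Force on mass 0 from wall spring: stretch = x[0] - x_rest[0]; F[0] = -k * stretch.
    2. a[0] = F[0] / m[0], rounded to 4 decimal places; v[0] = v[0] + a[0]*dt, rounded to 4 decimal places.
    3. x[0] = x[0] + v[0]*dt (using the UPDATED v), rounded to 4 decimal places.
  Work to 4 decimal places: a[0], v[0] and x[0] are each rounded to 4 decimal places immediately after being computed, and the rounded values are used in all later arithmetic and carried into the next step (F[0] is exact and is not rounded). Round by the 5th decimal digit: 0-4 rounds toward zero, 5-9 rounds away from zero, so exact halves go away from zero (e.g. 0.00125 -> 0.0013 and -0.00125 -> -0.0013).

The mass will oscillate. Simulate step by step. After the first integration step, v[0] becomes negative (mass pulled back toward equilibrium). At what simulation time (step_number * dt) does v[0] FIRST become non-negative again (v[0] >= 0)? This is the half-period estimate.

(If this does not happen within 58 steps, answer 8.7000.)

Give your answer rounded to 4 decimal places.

Answer: 1.9500

Derivation:
Step 0: x=[9.5000] v=[0.0000]
Step 1: x=[9.4595] v=[-0.2700]
Step 2: x=[9.3812] v=[-0.5218]
Step 3: x=[9.2705] v=[-0.7383]
Step 4: x=[9.1348] v=[-0.9050]
Step 5: x=[8.9832] v=[-1.0107]
Step 6: x=[8.8260] v=[-1.0481]
Step 7: x=[8.6738] v=[-1.0148]
Step 8: x=[8.5369] v=[-0.9130]
Step 9: x=[8.4245] v=[-0.7496]
Step 10: x=[8.3442] v=[-0.5356]
Step 11: x=[8.3014] v=[-0.2855]
Step 12: x=[8.2990] v=[-0.0161]
Step 13: x=[8.3372] v=[0.2544]
First v>=0 after going negative at step 13, time=1.9500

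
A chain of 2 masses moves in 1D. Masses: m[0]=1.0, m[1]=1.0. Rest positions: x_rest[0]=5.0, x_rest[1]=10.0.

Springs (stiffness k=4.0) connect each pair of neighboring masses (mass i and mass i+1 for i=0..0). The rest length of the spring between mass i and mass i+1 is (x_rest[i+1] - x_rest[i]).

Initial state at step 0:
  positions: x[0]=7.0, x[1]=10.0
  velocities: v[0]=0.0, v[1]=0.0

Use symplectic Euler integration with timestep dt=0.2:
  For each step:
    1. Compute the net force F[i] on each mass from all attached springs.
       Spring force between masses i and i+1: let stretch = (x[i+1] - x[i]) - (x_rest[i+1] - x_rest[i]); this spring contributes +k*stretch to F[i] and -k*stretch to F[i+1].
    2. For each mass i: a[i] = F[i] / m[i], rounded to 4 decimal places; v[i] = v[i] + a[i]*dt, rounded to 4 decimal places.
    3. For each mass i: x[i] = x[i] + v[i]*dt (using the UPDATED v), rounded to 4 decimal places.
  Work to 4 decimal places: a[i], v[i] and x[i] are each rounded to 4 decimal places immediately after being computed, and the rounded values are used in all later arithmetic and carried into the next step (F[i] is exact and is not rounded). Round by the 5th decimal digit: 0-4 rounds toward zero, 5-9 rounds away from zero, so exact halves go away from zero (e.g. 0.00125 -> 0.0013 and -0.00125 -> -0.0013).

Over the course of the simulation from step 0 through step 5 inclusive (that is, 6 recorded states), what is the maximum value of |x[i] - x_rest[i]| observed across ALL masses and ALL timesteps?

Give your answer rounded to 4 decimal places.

Step 0: x=[7.0000 10.0000] v=[0.0000 0.0000]
Step 1: x=[6.6800 10.3200] v=[-1.6000 1.6000]
Step 2: x=[6.1424 10.8576] v=[-2.6880 2.6880]
Step 3: x=[5.5592 11.4408] v=[-2.9158 2.9158]
Step 4: x=[5.1171 11.8829] v=[-2.2105 2.2105]
Step 5: x=[4.9575 12.0425] v=[-0.7979 0.7979]
Max displacement = 2.0425

Answer: 2.0425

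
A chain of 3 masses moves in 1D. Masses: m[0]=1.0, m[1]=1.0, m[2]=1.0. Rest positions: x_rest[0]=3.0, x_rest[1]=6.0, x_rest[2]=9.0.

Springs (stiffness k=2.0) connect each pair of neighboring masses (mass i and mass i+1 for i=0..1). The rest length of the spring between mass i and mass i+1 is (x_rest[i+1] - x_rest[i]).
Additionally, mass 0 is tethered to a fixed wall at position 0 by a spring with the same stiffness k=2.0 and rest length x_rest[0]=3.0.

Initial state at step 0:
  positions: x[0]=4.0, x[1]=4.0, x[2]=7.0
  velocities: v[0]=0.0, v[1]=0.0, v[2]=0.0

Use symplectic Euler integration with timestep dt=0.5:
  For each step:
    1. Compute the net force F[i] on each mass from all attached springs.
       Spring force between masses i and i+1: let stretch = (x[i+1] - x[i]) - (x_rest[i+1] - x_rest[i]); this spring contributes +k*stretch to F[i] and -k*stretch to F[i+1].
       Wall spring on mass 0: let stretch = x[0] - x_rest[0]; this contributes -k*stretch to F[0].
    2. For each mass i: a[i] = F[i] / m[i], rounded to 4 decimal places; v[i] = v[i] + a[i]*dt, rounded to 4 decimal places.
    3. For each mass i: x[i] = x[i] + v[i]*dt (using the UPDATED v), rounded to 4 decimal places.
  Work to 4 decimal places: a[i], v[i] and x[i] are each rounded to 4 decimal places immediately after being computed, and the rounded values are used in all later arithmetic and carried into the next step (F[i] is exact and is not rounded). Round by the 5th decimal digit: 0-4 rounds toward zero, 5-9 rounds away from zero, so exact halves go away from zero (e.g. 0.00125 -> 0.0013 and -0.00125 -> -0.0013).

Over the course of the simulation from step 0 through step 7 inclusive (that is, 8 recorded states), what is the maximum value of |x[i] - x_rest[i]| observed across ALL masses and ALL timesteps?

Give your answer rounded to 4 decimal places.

Answer: 2.2969

Derivation:
Step 0: x=[4.0000 4.0000 7.0000] v=[0.0000 0.0000 0.0000]
Step 1: x=[2.0000 5.5000 7.0000] v=[-4.0000 3.0000 0.0000]
Step 2: x=[0.7500 6.0000 7.7500] v=[-2.5000 1.0000 1.5000]
Step 3: x=[1.7500 4.7500 9.1250] v=[2.0000 -2.5000 2.7500]
Step 4: x=[3.3750 4.1875 9.8125] v=[3.2500 -1.1250 1.3750]
Step 5: x=[3.7188 6.0313 9.1875] v=[0.6875 3.6875 -1.2500]
Step 6: x=[3.3594 8.2969 8.4844] v=[-0.7188 4.5312 -1.4062]
Step 7: x=[3.7891 8.1875 9.1876] v=[0.8593 -0.2188 1.4063]
Max displacement = 2.2969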